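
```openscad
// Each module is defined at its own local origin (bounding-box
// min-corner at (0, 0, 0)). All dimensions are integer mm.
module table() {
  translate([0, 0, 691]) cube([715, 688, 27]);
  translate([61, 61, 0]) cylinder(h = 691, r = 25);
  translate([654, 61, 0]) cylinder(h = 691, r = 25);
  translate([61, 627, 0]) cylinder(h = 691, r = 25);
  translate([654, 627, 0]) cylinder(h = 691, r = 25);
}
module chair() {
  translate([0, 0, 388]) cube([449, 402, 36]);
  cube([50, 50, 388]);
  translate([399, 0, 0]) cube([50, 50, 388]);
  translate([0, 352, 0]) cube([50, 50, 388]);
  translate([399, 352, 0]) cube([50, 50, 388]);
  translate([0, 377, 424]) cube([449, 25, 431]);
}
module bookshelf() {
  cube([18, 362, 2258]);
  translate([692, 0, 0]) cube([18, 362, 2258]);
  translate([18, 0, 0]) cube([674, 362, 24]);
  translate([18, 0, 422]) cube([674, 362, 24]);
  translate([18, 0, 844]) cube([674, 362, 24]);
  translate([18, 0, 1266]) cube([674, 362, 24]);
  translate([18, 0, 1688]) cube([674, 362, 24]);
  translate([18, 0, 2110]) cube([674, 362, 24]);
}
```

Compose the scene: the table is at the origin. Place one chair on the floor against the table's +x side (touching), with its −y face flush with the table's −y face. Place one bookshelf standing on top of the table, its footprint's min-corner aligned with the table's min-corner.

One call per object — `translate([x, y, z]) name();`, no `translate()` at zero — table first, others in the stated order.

table();
translate([715, 0, 0]) chair();
translate([0, 0, 718]) bookshelf();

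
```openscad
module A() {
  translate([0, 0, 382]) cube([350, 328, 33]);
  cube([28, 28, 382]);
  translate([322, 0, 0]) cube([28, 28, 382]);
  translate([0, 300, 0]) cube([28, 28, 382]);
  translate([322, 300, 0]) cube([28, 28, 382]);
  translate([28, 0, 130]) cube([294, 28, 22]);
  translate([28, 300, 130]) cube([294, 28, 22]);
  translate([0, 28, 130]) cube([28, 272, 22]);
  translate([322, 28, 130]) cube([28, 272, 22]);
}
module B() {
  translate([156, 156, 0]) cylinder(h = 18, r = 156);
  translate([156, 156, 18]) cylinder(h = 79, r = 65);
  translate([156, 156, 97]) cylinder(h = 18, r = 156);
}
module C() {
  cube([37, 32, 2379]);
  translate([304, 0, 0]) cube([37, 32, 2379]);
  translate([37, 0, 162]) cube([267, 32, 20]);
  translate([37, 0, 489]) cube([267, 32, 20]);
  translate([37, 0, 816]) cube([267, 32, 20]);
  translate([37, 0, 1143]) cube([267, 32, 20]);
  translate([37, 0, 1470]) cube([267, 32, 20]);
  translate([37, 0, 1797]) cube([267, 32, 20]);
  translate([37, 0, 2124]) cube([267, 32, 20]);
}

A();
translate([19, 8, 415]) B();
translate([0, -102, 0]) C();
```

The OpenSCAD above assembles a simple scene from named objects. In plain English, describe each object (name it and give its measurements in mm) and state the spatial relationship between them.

A is a four-legged stool. The seat is 350×328 mm, 33 mm thick, top at z = 415 mm. It stands on four square legs, each 28×28 mm in cross-section, from z = 0 to the seat underside, each flush with a corner of the seat. Four stretchers, 28 mm wide and 22 mm tall, connect adjacent legs with their undersides at z = 130 mm, each running between the inner faces of the legs it joins and aligned with the legs' outer faces on the other axis.

B is a spool: two coaxial disc flanges of radius 156 mm and thickness 18 mm, joined by a core cylinder of radius 65 mm and height 79 mm. The lower flange rests on z = 0 and the three cylinders share a vertical axis.

C is a wooden ladder with two side rails of 37×32 mm section and 2379 mm height, set 341 mm apart overall. Between them run 7 rectangular rungs (32 mm deep, 20 mm thick), front faces flush with the rails' −y face. The bottom of the first rung is 162 mm above the floor and each subsequent rung is 327 mm higher than the one below.

The spool is on top of the stool, centred. The ladder is on the floor beside the stool on its −y side.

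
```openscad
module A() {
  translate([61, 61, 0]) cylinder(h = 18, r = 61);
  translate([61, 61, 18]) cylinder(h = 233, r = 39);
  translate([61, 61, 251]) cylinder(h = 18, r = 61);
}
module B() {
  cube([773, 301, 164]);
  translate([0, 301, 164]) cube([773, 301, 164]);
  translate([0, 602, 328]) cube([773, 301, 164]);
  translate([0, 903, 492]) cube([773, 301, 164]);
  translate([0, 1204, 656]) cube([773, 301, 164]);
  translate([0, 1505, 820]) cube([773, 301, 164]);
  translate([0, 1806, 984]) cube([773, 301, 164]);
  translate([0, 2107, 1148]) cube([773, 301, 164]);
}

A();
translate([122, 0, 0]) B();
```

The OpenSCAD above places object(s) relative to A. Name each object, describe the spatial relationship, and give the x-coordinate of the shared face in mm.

A is a spool. B is a staircase. The staircase is against the spool's +x side, with their −y faces flush. The x-coordinate of the shared face is 122 mm.

The spool's +x face and the staircase's −x face are both at x = 122 mm.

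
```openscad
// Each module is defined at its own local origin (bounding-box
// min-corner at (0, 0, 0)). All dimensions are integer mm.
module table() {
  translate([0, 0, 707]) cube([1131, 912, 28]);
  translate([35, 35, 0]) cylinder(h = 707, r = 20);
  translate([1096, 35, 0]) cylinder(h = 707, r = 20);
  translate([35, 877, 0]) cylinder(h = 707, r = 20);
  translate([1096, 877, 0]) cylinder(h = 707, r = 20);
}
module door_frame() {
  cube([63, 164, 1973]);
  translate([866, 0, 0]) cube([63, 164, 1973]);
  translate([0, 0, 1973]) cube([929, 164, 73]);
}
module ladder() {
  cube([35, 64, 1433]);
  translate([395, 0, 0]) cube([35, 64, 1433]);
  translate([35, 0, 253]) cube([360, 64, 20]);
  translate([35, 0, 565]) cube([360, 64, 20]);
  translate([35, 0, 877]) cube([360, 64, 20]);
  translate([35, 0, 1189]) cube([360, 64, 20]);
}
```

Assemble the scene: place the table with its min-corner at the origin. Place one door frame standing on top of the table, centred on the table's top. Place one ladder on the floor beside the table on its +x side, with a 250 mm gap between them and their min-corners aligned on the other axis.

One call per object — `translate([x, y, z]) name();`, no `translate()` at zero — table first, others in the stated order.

table();
translate([101, 374, 735]) door_frame();
translate([1381, 0, 0]) ladder();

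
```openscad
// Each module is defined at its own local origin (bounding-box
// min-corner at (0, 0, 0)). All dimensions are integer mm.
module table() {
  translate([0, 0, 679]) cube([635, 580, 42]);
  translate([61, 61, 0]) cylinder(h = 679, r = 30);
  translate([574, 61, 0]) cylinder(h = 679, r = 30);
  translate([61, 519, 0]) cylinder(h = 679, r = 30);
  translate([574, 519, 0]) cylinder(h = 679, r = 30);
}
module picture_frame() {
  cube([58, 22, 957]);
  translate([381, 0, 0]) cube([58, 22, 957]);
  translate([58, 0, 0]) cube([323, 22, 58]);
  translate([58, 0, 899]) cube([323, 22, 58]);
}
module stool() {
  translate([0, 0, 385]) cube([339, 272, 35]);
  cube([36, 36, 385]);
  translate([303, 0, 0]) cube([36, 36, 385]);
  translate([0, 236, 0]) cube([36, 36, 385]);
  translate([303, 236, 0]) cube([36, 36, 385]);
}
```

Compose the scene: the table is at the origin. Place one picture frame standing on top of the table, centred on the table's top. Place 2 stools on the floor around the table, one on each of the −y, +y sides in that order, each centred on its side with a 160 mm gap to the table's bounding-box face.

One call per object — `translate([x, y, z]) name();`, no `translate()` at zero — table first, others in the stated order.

table();
translate([98, 279, 721]) picture_frame();
translate([148, -432, 0]) stool();
translate([148, 740, 0]) stool();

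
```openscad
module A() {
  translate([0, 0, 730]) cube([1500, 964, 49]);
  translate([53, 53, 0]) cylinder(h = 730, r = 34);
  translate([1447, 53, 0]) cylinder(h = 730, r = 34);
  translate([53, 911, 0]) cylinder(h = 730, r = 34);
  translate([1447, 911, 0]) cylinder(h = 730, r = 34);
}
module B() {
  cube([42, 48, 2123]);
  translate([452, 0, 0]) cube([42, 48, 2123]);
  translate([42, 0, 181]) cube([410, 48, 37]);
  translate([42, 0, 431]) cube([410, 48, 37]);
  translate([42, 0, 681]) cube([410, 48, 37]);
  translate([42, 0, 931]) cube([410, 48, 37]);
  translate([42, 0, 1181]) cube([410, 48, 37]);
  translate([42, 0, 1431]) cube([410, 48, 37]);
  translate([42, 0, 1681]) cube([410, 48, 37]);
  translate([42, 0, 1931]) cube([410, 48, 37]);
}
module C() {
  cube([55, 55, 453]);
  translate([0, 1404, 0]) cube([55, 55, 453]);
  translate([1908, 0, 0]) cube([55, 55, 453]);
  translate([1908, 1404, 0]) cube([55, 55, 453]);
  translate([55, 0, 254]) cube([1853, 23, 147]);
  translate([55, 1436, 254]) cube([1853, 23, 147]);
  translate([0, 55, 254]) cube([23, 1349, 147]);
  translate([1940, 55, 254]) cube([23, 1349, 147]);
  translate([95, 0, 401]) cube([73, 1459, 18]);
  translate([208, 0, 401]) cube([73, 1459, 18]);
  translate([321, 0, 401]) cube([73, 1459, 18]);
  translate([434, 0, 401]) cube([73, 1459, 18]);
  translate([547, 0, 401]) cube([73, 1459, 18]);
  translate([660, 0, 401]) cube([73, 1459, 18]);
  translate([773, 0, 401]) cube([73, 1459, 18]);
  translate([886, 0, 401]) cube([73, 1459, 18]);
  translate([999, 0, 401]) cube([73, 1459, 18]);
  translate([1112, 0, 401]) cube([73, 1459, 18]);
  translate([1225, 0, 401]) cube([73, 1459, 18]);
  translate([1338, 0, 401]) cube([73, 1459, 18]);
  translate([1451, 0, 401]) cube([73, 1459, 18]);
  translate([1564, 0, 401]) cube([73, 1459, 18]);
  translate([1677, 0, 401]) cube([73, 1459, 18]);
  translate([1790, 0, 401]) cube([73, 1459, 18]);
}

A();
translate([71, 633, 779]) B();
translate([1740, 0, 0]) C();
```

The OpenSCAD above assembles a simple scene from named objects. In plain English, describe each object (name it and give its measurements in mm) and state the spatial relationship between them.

A is a rectangular dining table. The top is 1500×964×49 mm with its upper surface at z = 779 mm. It stands on four round legs of 68 mm diameter, each leg's bounding box inset 19 mm from the nearest pair of top edges, running from the floor to the underside of the top.

B is a wooden ladder with two side rails of 42×48 mm section and 2123 mm height, set 494 mm apart overall. Between them run 8 rectangular rungs (48 mm deep, 37 mm thick), front faces flush with the rails' −y face. The bottom of the first rung is 181 mm above the floor and each subsequent rung is 250 mm higher than the one below.

C is a bed frame 1963 mm long (x) by 1459 mm wide (y). Four 55×55 mm corner posts, 453 mm tall, at the corners of the footprint. Four rails of 23 mm thickness and 147 mm height run between adjacent posts with their undersides at z = 254 mm, their outer faces flush with the outside of the frame (the two x-running rails run between the posts' inner faces; the two y-running rails run between the posts' inner faces). 16 slats, each 73 mm wide (x) and 18 mm thick, lie across the top of the two x-running rails, running the full 1459 mm width of the frame in y; the slats are evenly spaced along x between the inner faces of the end posts with equal gaps (rounded down to the nearest mm) at the −x end and between each pair — any rounding remainder accumulates at the +x end.

The ladder is on top of the table. The bed frame is on the floor beside the table on its +x side.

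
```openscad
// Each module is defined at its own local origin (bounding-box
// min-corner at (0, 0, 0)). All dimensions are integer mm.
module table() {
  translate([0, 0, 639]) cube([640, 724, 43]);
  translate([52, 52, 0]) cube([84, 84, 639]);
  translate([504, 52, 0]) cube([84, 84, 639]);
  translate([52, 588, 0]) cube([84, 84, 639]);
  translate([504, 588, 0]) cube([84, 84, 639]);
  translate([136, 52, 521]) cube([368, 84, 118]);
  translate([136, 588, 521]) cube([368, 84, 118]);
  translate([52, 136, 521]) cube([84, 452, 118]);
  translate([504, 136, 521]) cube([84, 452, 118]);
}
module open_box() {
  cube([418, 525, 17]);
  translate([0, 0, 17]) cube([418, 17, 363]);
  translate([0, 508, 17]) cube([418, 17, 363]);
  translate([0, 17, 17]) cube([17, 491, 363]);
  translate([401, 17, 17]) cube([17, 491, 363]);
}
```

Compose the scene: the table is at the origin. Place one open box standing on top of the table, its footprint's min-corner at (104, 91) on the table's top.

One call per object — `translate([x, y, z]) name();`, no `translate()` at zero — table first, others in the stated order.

table();
translate([104, 91, 682]) open_box();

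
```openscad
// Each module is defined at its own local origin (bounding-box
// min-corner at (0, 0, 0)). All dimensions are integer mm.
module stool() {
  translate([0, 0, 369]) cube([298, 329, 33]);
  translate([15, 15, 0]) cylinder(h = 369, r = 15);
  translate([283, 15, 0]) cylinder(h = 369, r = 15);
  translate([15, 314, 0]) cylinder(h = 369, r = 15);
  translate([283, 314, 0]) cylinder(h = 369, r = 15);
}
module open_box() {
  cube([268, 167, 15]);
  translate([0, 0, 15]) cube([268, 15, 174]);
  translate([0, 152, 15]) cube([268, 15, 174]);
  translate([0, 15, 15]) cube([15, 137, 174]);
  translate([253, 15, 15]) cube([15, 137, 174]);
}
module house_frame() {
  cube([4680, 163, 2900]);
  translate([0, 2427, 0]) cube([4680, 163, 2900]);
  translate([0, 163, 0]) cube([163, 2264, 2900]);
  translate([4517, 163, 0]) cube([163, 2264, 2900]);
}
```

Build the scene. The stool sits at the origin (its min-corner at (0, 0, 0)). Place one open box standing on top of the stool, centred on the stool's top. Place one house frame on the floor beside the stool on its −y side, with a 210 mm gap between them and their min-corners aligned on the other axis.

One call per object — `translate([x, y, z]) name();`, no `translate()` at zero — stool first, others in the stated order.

stool();
translate([15, 81, 402]) open_box();
translate([0, -2800, 0]) house_frame();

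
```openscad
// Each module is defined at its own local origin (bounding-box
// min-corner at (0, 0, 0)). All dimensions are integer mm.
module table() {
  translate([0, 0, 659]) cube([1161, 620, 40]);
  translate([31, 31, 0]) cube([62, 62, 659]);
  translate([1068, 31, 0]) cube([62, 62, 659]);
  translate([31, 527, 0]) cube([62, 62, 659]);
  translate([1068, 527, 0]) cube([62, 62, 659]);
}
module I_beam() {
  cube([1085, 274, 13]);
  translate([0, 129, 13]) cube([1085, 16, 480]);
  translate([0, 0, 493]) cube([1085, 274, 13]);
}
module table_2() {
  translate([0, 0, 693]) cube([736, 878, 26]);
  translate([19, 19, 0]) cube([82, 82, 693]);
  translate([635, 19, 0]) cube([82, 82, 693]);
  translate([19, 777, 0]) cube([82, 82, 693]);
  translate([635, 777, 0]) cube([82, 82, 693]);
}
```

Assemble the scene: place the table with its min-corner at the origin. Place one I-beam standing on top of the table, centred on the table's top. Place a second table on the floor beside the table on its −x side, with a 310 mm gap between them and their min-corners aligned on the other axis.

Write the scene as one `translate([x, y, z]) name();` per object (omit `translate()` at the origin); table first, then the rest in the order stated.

table();
translate([38, 173, 699]) I_beam();
translate([-1046, 0, 0]) table_2();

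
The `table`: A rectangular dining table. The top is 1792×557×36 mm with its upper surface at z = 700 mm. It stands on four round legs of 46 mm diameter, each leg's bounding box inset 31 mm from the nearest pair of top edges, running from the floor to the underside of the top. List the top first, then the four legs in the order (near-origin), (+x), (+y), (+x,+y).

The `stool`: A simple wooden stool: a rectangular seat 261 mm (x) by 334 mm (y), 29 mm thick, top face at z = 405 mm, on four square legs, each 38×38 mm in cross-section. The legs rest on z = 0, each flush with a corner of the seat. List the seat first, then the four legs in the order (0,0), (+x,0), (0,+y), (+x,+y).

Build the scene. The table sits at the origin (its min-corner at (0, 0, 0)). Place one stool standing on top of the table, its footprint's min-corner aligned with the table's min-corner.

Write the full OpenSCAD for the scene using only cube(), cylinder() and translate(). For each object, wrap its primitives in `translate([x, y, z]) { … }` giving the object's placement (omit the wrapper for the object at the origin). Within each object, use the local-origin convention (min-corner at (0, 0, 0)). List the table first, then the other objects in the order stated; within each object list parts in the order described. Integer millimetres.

translate([0, 0, 664]) cube([1792, 557, 36]);
translate([54, 54, 0]) cylinder(h = 664, r = 23);
translate([1738, 54, 0]) cylinder(h = 664, r = 23);
translate([54, 503, 0]) cylinder(h = 664, r = 23);
translate([1738, 503, 0]) cylinder(h = 664, r = 23);
translate([0, 0, 700]) {
  translate([0, 0, 376]) cube([261, 334, 29]);
  cube([38, 38, 376]);
  translate([223, 0, 0]) cube([38, 38, 376]);
  translate([0, 296, 0]) cube([38, 38, 376]);
  translate([223, 296, 0]) cube([38, 38, 376]);
}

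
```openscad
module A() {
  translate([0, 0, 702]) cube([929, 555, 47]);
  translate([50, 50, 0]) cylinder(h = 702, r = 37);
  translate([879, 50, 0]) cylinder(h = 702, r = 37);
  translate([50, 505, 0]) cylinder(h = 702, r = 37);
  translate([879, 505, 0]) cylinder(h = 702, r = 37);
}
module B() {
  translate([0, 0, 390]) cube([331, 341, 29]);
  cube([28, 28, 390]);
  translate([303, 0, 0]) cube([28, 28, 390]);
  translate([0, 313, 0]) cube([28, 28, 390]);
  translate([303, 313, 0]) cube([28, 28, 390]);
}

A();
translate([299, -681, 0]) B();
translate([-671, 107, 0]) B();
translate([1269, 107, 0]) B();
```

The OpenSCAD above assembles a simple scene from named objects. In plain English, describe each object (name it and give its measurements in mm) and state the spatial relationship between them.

A is a table with a 929×555 mm rectangular top, 47 mm thick, top surface at z = 749 mm, supported by four round legs of 74 mm diameter, each leg's bounding box inset 13 mm from the nearest pair of top edges, running from the floor.

B is a simple wooden stool: a rectangular seat 331 mm (x) by 341 mm (y), 29 mm thick, top face at z = 419 mm, on four square legs, each 28×28 mm in cross-section. The legs rest on z = 0, each flush with a corner of the seat.

Three stools sit around the table at the −y, −x, +x sides.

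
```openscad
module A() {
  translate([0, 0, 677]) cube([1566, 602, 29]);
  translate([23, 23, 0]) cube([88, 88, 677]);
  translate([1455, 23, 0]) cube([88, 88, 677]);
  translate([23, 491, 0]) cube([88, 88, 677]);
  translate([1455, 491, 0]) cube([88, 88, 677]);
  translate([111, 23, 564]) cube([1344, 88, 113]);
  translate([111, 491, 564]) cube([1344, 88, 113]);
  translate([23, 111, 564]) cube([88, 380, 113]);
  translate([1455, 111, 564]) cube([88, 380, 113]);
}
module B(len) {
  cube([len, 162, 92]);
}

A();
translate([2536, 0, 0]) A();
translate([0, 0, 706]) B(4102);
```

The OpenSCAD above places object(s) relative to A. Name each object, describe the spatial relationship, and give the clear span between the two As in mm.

Second table starts at x = 2536; first ends at x = 1566; clear span = 2536 − 1566 = 970 mm.

A is a table. B is a beam. A beam spans the tops of two tables. The clear span between the two tables is 970 mm.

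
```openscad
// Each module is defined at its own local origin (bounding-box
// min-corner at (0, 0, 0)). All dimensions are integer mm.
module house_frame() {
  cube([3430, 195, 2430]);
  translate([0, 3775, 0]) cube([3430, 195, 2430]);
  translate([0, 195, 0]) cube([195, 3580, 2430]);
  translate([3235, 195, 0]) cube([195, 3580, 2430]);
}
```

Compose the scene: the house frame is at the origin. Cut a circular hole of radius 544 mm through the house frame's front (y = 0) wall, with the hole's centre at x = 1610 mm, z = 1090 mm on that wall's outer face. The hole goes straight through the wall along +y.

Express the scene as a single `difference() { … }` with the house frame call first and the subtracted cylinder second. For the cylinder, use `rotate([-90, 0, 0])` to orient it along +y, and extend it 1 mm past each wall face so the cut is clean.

difference() {
  house_frame();
  translate([1610, -1, 1090]) rotate([-90, 0, 0]) cylinder(h = 197, r = 544);
}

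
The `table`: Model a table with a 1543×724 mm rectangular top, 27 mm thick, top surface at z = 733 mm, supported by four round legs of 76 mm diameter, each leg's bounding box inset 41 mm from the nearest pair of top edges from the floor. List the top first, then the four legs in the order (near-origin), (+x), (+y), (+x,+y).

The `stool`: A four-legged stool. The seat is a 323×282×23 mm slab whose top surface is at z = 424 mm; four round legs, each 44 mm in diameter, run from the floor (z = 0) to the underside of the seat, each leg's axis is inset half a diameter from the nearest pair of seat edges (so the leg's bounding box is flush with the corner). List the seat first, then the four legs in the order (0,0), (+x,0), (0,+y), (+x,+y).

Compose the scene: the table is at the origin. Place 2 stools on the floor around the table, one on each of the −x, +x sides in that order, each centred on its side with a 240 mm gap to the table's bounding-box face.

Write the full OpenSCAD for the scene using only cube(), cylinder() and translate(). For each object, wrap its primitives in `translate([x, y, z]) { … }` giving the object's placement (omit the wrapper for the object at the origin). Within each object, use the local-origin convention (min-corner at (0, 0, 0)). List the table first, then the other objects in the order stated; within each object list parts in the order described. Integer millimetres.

translate([0, 0, 706]) cube([1543, 724, 27]);
translate([79, 79, 0]) cylinder(h = 706, r = 38);
translate([1464, 79, 0]) cylinder(h = 706, r = 38);
translate([79, 645, 0]) cylinder(h = 706, r = 38);
translate([1464, 645, 0]) cylinder(h = 706, r = 38);
translate([-563, 221, 0]) {
  translate([0, 0, 401]) cube([323, 282, 23]);
  translate([22, 22, 0]) cylinder(h = 401, r = 22);
  translate([301, 22, 0]) cylinder(h = 401, r = 22);
  translate([22, 260, 0]) cylinder(h = 401, r = 22);
  translate([301, 260, 0]) cylinder(h = 401, r = 22);
}
translate([1783, 221, 0]) {
  translate([0, 0, 401]) cube([323, 282, 23]);
  translate([22, 22, 0]) cylinder(h = 401, r = 22);
  translate([301, 22, 0]) cylinder(h = 401, r = 22);
  translate([22, 260, 0]) cylinder(h = 401, r = 22);
  translate([301, 260, 0]) cylinder(h = 401, r = 22);
}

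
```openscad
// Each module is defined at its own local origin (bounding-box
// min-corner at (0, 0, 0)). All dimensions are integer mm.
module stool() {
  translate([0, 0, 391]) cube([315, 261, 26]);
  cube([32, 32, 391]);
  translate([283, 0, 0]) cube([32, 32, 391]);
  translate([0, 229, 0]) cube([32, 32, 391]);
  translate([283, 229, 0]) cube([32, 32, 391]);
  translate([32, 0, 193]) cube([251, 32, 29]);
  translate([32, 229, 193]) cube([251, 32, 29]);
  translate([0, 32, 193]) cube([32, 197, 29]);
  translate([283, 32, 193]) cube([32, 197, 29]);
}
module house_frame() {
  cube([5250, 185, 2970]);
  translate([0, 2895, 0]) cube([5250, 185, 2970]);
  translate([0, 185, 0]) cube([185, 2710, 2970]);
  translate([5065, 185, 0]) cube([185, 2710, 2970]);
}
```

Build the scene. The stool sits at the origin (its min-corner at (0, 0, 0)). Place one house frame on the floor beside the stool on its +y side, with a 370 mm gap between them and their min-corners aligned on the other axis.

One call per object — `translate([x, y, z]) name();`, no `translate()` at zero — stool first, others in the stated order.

stool();
translate([0, 631, 0]) house_frame();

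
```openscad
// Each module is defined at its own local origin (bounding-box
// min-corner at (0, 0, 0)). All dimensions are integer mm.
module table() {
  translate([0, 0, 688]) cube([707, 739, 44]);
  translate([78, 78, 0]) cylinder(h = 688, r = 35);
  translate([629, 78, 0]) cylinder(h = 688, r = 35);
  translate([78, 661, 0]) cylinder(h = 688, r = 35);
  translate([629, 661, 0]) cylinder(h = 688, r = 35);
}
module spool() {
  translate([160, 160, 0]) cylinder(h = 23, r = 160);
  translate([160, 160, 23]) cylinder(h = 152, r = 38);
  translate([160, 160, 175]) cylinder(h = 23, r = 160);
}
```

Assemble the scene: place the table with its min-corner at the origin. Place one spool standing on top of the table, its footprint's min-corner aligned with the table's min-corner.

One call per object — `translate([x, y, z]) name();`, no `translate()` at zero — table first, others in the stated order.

table();
translate([0, 0, 732]) spool();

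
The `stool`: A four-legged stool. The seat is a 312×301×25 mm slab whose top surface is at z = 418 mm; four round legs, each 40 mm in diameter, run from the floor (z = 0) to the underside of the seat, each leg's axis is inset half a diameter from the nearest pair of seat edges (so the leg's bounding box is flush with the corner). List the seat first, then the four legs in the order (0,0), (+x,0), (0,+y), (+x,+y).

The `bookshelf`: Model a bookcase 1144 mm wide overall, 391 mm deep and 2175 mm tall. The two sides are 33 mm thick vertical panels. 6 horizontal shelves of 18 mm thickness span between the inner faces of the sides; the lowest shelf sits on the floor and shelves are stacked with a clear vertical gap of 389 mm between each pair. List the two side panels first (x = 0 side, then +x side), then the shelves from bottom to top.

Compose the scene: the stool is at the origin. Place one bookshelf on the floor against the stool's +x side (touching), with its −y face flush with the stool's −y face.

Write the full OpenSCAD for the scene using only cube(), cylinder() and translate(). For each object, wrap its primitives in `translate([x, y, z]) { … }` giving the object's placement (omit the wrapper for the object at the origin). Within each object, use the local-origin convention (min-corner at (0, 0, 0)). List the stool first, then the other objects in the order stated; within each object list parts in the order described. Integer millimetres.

translate([0, 0, 393]) cube([312, 301, 25]);
translate([20, 20, 0]) cylinder(h = 393, r = 20);
translate([292, 20, 0]) cylinder(h = 393, r = 20);
translate([20, 281, 0]) cylinder(h = 393, r = 20);
translate([292, 281, 0]) cylinder(h = 393, r = 20);
translate([312, 0, 0]) {
  cube([33, 391, 2175]);
  translate([1111, 0, 0]) cube([33, 391, 2175]);
  translate([33, 0, 0]) cube([1078, 391, 18]);
  translate([33, 0, 407]) cube([1078, 391, 18]);
  translate([33, 0, 814]) cube([1078, 391, 18]);
  translate([33, 0, 1221]) cube([1078, 391, 18]);
  translate([33, 0, 1628]) cube([1078, 391, 18]);
  translate([33, 0, 2035]) cube([1078, 391, 18]);
}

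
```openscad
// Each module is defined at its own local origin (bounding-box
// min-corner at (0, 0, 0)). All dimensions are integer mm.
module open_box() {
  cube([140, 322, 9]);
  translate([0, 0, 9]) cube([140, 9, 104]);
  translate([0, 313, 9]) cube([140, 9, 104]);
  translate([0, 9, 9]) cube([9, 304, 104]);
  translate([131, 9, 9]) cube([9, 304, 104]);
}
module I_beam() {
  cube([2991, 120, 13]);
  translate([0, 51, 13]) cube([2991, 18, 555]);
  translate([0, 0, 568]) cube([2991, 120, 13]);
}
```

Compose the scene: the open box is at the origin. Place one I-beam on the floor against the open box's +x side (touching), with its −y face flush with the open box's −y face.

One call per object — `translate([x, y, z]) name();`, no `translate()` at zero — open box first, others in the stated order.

open_box();
translate([140, 0, 0]) I_beam();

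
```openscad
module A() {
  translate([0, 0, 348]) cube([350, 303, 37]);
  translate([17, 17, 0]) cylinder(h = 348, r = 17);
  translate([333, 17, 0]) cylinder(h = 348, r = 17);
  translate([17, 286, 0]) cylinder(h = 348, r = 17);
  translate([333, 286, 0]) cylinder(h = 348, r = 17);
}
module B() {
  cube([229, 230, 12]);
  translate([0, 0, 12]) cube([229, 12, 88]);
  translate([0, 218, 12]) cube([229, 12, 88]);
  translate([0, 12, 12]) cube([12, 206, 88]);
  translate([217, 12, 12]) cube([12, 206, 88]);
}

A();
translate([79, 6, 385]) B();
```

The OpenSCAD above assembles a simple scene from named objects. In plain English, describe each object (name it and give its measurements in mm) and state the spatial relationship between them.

A is a four-legged stool. The seat is 350×303 mm, 37 mm thick, top at z = 385 mm. It stands on four round legs, each 34 mm in diameter, from z = 0 to the seat underside, each leg's axis is inset half a diameter from the nearest pair of seat edges (so the leg's bounding box is flush with the corner).

B is an open-topped rectangular box: outside dimensions 229×230×100 mm, with a uniform wall and base thickness of 12 mm. The base is a full 229×230 slab on the floor; four walls sit on top of the base. The front and back walls (the −y and +y sides) span the full width; the two side walls fit between them.

The open box is on top of the stool.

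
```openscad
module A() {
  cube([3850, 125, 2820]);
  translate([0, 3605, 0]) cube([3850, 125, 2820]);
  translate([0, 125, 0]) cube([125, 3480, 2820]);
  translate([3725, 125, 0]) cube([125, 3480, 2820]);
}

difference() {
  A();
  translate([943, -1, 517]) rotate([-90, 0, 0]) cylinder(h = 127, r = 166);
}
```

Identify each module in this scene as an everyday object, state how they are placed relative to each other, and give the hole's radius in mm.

A is a house frame. The house frame has a circular hole through its front wall. The hole's radius is 166 mm.

The subtracted cylinder has r = 166 mm.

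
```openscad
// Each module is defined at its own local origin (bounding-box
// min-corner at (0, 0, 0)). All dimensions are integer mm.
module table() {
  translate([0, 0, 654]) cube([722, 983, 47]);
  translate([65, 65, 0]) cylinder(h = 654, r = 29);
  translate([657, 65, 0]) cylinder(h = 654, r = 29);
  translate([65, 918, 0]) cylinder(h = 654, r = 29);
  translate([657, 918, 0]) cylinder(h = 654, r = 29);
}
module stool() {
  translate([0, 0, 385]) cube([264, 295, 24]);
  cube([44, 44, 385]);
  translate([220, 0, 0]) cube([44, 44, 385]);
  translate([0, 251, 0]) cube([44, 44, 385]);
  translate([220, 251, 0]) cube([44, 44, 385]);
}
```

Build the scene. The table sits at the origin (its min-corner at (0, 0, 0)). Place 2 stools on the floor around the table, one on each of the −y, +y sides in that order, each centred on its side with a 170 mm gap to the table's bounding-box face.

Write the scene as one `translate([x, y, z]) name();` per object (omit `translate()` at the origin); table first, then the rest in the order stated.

table();
translate([229, -465, 0]) stool();
translate([229, 1153, 0]) stool();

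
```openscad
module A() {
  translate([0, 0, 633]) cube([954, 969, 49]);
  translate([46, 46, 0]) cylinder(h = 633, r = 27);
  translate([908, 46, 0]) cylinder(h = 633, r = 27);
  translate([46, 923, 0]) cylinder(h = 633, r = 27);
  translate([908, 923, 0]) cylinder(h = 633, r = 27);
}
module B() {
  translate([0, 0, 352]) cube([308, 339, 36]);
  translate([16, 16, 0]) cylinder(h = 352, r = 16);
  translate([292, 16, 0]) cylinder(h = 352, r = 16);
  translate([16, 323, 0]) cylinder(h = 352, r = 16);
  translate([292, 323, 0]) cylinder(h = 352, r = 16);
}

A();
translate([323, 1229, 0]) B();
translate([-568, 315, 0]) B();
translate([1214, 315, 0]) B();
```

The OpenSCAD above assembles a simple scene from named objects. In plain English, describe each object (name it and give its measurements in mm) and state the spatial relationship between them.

A is a table: top 954 mm (x) × 969 mm (y), 49 mm thick, upper face at z = 682 mm, on four round legs of 54 mm diameter, each leg's bounding box inset 19 mm from the nearest pair of top edges, running from z = 0 to the bottom of the top.

B is a simple wooden stool: a rectangular seat 308 mm (x) by 339 mm (y), 36 mm thick, top face at z = 388 mm, on four round legs, each 32 mm in diameter. The legs rest on z = 0, each leg's axis is inset half a diameter from the nearest pair of seat edges (so the leg's bounding box is flush with the corner).

Three stools sit around the table at the +y, −x, +x sides.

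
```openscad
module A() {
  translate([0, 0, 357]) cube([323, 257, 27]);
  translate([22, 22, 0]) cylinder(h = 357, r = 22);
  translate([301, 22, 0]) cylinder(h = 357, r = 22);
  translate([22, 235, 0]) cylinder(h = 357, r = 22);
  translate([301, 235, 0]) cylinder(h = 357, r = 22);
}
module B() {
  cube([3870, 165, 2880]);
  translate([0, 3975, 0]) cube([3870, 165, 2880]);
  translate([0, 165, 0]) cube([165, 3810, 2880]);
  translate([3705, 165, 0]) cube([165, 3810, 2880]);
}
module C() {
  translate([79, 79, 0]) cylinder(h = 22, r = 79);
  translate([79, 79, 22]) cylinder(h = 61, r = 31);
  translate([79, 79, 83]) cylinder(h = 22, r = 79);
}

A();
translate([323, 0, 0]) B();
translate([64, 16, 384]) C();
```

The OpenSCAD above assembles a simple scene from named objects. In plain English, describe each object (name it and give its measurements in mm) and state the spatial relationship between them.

A is a four-legged stool. The seat is 323×257 mm, 27 mm thick, top at z = 384 mm. It stands on four round legs, each 44 mm in diameter, from z = 0 to the seat underside, each leg's axis is inset half a diameter from the nearest pair of seat edges (so the leg's bounding box is flush with the corner).

B is the wall frame of a small rectangular building: four walls, each 2880 mm tall and 165 mm thick, enclosing a footprint 3870 mm (x) by 4140 mm (y) outside-to-outside, with no floor or roof. The front and back walls (the −y and +y sides) span the full width; the two side walls fit between them.

C is a spool: two coaxial disc flanges of radius 79 mm and thickness 22 mm, joined by a core cylinder of radius 31 mm and height 61 mm. The lower flange rests on z = 0 and the three cylinders share a vertical axis.

The house frame is against the stool's +x side, with their −y faces flush. The spool is on top of the stool.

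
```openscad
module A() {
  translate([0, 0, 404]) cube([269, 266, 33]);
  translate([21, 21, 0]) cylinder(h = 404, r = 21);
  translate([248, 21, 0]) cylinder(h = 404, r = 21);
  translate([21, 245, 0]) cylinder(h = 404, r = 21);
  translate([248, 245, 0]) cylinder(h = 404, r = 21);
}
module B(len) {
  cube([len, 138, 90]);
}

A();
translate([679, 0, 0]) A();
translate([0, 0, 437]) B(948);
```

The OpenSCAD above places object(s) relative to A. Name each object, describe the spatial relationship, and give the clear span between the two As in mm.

Second stool starts at x = 679; first ends at x = 269; clear span = 679 − 269 = 410 mm.

A is a stool. B is a beam. A beam spans the tops of two stools. The clear span between the two stools is 410 mm.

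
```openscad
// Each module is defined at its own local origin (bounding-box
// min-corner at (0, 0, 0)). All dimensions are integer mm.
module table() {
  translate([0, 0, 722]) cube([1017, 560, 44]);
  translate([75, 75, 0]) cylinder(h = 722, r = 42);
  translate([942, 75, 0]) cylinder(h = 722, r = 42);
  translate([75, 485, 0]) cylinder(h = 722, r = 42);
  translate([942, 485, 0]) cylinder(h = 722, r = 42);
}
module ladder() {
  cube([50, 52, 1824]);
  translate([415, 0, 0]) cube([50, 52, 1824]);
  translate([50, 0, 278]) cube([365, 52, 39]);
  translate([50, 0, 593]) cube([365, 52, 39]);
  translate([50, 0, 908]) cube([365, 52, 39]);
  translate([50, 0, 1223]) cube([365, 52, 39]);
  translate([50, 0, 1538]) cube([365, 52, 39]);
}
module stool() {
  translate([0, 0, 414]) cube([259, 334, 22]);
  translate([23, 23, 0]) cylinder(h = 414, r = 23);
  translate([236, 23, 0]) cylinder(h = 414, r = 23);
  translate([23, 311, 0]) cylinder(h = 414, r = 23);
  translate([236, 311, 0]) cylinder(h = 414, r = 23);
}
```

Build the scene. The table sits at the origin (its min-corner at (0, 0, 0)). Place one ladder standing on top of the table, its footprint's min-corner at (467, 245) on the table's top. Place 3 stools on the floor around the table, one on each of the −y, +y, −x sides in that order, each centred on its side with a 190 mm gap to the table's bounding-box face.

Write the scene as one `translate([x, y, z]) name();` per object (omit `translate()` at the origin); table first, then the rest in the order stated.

table();
translate([467, 245, 766]) ladder();
translate([379, -524, 0]) stool();
translate([379, 750, 0]) stool();
translate([-449, 113, 0]) stool();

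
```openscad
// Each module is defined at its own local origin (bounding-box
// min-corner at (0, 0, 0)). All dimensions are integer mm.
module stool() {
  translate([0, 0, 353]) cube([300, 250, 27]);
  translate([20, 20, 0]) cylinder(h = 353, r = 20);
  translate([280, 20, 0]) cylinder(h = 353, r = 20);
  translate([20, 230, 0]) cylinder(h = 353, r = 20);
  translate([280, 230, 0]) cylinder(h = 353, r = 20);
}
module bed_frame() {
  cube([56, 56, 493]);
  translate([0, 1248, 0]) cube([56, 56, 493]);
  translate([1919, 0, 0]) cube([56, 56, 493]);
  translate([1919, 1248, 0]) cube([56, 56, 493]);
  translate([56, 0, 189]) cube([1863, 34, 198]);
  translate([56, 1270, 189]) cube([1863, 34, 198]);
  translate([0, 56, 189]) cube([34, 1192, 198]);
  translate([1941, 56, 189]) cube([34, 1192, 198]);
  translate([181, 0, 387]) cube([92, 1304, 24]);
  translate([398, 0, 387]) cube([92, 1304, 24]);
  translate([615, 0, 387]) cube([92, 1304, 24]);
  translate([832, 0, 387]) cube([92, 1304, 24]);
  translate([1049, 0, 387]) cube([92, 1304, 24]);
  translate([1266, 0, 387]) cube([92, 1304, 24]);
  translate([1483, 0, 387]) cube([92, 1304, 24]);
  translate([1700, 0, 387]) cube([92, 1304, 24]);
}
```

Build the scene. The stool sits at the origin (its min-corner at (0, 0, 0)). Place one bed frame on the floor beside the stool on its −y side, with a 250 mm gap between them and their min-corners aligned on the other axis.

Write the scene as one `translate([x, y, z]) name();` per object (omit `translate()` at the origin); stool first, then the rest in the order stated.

stool();
translate([0, -1554, 0]) bed_frame();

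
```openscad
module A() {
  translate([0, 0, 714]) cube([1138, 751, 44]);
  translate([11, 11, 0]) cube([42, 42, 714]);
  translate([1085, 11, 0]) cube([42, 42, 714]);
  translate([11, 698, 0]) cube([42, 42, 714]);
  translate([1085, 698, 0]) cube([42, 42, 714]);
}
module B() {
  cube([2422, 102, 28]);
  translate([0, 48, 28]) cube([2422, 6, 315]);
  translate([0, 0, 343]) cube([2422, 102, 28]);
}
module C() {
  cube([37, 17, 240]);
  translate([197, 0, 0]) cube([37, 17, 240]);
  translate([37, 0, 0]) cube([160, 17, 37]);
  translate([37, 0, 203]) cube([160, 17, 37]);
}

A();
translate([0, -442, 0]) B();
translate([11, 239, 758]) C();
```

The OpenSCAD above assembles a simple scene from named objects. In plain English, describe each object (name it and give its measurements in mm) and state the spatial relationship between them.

A is a table with a 1138×751 mm rectangular top, 44 mm thick, top surface at z = 758 mm, supported by four 42×42 mm square legs, each inset 11 mm from the nearest pair of top edges, running from the floor.

B is an I-beam lying along x, 2422 mm long. Overall section height 371 mm. Two flanges 102 mm wide (y) and 28 mm thick, one on the floor and one at the top; a web 6 mm thick runs between them, centred on the flange width.

C is a picture frame with a 160×166 mm rectangular opening (x by z) and a uniform 37 mm border on every side. Frame depth is 17 mm along y. It is built from two vertical stiles running the full outside height and two horizontal rails spanning the gap between the stiles.

The I-beam is on the floor beside the table on its −y side. The picture frame is on top of the table.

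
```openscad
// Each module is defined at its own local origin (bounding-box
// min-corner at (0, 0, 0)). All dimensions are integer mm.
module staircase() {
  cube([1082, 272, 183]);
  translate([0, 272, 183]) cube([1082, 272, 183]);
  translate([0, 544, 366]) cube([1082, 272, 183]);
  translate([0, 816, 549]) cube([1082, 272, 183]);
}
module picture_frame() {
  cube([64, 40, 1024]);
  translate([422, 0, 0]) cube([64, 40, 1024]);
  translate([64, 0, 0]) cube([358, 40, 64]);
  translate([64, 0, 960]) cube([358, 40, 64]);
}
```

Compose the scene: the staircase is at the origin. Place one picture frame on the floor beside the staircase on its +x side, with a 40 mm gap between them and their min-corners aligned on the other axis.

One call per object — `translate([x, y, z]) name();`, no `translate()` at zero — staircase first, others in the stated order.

staircase();
translate([1122, 0, 0]) picture_frame();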